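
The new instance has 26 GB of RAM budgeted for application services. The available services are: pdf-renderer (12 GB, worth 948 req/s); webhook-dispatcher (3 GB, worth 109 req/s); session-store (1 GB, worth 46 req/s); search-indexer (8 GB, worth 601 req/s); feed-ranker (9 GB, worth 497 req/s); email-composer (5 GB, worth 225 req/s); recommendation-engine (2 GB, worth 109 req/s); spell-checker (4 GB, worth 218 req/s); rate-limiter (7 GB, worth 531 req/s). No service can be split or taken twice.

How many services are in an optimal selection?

4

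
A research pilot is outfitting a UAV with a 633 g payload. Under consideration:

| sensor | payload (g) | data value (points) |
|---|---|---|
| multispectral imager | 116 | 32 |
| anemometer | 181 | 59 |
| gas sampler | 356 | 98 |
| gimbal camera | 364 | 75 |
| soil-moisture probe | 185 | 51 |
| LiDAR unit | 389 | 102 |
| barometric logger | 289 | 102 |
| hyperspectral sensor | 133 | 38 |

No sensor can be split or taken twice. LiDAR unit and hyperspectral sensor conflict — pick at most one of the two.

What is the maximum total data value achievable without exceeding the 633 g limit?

199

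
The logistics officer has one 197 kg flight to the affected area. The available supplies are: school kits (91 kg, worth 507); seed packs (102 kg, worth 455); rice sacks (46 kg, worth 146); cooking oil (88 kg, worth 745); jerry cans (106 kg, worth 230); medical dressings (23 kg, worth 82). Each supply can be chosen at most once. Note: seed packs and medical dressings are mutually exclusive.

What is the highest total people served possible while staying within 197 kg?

School kits + cooking oil uses 179 of the 197 kg and totals 1252.
Runner-up seed packs + cooking oil tops out at 1200.

1252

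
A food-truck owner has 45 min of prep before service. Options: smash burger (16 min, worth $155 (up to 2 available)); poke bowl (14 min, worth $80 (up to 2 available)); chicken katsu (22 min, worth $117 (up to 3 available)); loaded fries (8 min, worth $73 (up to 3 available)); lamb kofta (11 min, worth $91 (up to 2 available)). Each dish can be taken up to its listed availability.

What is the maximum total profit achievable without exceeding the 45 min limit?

401

Filling by ratio: 2×smash burger + loaded fries for 383, with 5 min left unused.
Dropping loaded fries frees 8 min; slotting in lamb kofta (11 min) lifts the total to 401 at 43 min.
No other feasible combination exceeds 401.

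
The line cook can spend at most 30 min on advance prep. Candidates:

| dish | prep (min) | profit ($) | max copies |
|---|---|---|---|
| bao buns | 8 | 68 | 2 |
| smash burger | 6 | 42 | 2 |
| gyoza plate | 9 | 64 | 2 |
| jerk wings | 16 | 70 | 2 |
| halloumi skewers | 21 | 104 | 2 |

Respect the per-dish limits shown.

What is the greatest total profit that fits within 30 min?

By profit per min: bao buns 8.50, gyoza plate 7.11, smash burger 7.00 lead.
A density-first pass picks 2×bao buns + gyoza plate — 200 at 25 min.
Dropping gyoza plate frees 9 min; slotting in 2×smash burger (12 min) lifts the total to 220 at 28 min.

220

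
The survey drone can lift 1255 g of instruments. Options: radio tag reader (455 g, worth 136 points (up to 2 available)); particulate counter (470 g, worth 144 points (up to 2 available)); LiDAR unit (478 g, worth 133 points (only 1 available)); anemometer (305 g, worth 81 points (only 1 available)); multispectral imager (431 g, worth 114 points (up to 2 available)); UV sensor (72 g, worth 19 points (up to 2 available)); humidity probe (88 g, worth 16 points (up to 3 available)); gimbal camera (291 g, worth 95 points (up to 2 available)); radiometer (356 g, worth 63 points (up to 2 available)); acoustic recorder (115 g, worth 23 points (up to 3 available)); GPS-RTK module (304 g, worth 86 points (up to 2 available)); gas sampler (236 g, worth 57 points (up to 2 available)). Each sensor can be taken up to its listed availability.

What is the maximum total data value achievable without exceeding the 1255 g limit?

383

By data value per g: gimbal camera 0.33, particulate counter 0.31, radio tag reader 0.30 lead.
Taking the top-ratio sensors first gives particulate counter + 2×UV sensor + 2×gimbal camera for 372 (1196 g).
Dropping 2×UV sensor and gimbal camera frees 435 g; slotting in particulate counter (470 g) lifts the total to 383 at 1231 g.
Nothing else within 1255 g beats 383.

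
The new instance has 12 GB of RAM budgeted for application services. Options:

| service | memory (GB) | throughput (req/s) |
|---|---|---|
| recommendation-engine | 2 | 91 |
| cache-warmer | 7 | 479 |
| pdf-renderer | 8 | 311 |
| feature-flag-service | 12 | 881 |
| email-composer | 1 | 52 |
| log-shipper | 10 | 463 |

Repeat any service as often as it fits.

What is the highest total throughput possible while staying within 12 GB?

881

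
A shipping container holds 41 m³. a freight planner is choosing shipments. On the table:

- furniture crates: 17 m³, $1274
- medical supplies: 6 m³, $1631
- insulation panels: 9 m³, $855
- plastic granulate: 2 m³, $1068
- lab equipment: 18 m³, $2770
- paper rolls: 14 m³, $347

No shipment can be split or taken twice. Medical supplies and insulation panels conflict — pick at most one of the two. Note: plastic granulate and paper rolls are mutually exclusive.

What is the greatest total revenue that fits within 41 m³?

5675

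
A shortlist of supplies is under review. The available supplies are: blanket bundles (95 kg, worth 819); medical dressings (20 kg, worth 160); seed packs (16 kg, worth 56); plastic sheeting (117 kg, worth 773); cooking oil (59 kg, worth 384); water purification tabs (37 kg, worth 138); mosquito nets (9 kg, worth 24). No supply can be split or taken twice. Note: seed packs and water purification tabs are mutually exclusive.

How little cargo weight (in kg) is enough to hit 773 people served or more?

95

Need the lightest bundle worth ≥ 773.
Taking blanket bundles gives 819 (≥ 773) for 95 kg.
Below 95 kg the best achievable stays under 773.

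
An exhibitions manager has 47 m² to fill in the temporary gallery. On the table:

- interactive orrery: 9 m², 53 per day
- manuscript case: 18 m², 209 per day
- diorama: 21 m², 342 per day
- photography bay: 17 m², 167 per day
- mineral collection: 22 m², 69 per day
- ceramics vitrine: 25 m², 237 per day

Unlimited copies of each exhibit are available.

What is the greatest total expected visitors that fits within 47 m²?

684

Taking 2×diorama: 42 m² used, 684 in expected visitors.
No other feasible combination exceeds 684.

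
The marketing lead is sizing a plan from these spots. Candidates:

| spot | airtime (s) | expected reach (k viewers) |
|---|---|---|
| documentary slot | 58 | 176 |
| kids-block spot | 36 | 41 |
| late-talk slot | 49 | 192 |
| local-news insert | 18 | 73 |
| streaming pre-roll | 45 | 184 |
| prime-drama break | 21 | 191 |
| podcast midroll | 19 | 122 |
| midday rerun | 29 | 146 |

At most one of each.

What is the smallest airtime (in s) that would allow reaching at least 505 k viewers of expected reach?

Look for the lowest-airtime combination reaching 505.
local-news insert + prime-drama break + podcast midroll + midday rerun reaches 532 using 87 s.
Below 87 s the best achievable stays under 505.

87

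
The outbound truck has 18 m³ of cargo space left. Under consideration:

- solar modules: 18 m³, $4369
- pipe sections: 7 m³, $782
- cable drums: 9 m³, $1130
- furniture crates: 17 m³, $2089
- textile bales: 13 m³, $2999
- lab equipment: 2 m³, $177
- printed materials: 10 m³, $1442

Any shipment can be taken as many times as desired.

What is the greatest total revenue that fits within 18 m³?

Ranking by ratio (revenue/m³): solar modules 242.72, textile bales 230.69, printed materials 144.20, cable drums 125.56.
The ratio ordering already packs tightly: solar modules, 18 m³, 4369.
Every other selection either busts 18 m³ or fails to beat 4369.

4369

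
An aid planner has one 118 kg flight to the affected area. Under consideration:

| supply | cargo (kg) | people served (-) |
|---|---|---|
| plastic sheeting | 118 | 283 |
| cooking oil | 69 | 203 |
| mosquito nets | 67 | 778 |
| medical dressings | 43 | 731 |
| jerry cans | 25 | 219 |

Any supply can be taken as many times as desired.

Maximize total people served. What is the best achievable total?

1681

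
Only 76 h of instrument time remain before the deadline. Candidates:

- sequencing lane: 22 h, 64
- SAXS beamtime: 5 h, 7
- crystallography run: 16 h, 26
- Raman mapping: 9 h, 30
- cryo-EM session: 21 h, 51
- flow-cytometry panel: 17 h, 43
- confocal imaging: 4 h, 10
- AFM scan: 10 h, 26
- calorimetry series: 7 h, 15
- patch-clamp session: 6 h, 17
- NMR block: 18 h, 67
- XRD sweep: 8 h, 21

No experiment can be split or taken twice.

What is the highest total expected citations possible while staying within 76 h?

Greedy by ratio would take sequencing lane + Raman mapping + AFM scan + patch-clamp session + NMR block + XRD sweep: 73 h used, total 225.
The 18 h tied up in AFM scan and XRD sweep is better spent on flow-cytometry panel + confocal imaging — total rises to 231 (76 h).
Next best is sequencing lane + Raman mapping + flow-cytometry panel + AFM scan + NMR block at 230 (76 h) — short by 1.

231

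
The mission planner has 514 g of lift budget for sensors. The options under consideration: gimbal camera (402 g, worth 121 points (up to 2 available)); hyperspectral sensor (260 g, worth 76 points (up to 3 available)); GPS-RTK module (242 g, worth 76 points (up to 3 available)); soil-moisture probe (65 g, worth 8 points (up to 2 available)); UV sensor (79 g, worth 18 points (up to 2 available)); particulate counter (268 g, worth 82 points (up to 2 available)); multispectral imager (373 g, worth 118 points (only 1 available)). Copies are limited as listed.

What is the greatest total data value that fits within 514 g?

158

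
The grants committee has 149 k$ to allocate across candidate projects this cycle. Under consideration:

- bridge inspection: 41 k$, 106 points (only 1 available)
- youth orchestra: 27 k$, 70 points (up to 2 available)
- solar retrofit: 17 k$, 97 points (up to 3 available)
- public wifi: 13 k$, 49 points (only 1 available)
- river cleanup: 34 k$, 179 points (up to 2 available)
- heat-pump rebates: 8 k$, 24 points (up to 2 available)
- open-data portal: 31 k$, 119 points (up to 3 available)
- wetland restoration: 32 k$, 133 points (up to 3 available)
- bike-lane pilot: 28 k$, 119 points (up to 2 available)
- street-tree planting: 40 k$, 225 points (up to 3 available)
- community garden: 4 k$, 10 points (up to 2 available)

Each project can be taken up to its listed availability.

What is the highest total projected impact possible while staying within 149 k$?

823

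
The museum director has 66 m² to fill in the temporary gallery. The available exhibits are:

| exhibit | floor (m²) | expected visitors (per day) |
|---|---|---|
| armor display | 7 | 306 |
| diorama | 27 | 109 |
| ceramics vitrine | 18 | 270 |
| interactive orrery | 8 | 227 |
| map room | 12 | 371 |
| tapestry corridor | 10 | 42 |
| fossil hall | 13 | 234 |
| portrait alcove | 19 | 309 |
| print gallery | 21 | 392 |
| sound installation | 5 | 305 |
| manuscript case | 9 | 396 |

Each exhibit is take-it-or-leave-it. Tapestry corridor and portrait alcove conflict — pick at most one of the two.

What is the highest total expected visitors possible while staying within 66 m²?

1997

Best packing: armor display + interactive orrery + map room + print gallery + sound installation + manuscript case — 62 m², 1997 total.
Runner-up armor display + map room + fossil hall + portrait alcove + sound installation + manuscript case tops out at 1921.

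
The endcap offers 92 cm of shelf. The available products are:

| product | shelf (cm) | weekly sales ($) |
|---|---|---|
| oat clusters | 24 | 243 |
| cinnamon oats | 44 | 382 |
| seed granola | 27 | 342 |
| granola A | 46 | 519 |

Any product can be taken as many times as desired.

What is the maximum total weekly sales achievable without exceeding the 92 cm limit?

1038

Filling by ratio: 3×seed granola for 1026, with 11 cm left unused.
Replace 3×seed granola with 2×granola A: the trade gains 12 net, giving 1038 at 92 cm.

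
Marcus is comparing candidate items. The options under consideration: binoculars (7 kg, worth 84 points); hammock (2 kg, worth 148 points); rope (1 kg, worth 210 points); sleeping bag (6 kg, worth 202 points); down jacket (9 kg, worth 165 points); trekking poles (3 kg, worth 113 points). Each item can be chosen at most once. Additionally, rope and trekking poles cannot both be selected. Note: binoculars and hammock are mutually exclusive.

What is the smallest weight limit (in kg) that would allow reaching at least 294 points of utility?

Minimise kg subject to total utility ≥ 294.
hammock + rope reaches 358 using 3 kg.
Any bundle with less than 3 kg falls short of 294.

3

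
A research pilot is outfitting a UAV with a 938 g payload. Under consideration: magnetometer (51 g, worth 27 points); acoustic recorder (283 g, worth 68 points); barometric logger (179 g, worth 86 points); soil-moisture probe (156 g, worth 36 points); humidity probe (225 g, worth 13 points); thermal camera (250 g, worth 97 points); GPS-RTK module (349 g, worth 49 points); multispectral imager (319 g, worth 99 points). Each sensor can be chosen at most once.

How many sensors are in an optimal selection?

The maximum data value within 938 g is 318.
For example barometric logger + soil-moisture probe + thermal camera + multispectral imager achieves it, using 904 g.
Every optimal selection uses 4 sensors.

4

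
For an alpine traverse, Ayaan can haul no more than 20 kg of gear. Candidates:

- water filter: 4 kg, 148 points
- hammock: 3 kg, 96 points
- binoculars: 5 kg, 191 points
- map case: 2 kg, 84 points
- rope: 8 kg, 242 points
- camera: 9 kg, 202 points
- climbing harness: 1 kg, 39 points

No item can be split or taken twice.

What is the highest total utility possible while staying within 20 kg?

Filling by ratio: water filter + hammock + binoculars + map case + climbing harness for 558, with 5 kg left unused.
Dropping hammock frees 3 kg; slotting in rope (8 kg) lifts the total to 704 at 20 kg.
Next best is water filter + hammock + binoculars + rope at 677 (20 kg) — short by 27.

704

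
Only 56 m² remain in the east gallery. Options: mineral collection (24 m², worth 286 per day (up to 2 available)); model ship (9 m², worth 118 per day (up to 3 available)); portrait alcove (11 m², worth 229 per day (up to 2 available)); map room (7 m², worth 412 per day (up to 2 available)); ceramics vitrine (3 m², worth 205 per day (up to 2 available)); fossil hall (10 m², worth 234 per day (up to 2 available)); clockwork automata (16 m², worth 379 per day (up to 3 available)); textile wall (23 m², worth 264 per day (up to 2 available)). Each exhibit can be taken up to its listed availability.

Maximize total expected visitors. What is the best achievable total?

Ranking by ratio (expected visitors/m²): ceramics vitrine 68.33, map room 58.86, clockwork automata 23.69, fossil hall 23.40.
Filling by ratio: 2×map room + 2×ceramics vitrine + 2×clockwork automata for 1992, with 4 m² left unused.
Dropping clockwork automata frees 16 m²; slotting in 2×fossil hall (20 m²) lifts the total to 2081 at 56 m².
Nothing else within 56 m² beats 2081.

2081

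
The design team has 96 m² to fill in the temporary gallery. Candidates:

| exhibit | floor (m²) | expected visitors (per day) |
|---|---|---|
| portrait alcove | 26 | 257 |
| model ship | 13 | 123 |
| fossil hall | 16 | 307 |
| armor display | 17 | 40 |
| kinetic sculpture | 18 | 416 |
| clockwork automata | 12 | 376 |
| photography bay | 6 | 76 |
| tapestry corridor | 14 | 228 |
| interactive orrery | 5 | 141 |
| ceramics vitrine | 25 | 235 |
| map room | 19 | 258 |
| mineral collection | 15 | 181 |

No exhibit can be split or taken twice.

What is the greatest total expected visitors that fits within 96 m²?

1802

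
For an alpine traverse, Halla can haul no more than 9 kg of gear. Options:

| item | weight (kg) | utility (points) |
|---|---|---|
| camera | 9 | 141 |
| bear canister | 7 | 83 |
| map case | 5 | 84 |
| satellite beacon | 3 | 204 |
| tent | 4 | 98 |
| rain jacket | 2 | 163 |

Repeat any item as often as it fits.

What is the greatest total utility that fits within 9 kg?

693

The ratio heuristic lands on 4×rain jacket (652) but leaves 1 kg idle.
Dropping rain jacket frees 2 kg; slotting in satellite beacon (3 kg) lifts the total to 693 at 9 kg.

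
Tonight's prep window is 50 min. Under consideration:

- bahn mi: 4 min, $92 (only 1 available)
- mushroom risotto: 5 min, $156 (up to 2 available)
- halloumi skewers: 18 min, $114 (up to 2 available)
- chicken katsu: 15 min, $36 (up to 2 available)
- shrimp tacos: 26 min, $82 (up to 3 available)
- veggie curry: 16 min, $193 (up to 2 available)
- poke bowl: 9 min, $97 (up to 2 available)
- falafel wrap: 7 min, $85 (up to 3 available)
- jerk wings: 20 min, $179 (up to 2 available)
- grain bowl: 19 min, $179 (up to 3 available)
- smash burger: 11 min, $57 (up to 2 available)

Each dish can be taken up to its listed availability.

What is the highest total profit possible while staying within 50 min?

791

By profit per min: mushroom risotto 31.20, bahn mi 23.00, falafel wrap 12.14, veggie curry 12.06 lead.
A density-first pass picks bahn mi + 2×mushroom risotto + poke bowl + 3×falafel wrap — 756 at 44 min.
Replace 3×falafel wrap with veggie curry + poke bowl: the trade gains 35 net, giving 791 at 48 min.
That's the maximum — no swap from here does better than 791.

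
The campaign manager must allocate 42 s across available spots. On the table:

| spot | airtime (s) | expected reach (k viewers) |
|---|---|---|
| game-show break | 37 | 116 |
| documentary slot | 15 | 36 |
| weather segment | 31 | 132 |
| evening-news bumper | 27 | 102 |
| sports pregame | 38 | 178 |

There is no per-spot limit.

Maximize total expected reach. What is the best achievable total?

178

By expected reach per s: sports pregame 4.68, weather segment 4.26, evening-news bumper 3.78, game-show break 3.14 lead.
Best packing: sports pregame — 38 s, 178 total.
No other feasible combination exceeds 178.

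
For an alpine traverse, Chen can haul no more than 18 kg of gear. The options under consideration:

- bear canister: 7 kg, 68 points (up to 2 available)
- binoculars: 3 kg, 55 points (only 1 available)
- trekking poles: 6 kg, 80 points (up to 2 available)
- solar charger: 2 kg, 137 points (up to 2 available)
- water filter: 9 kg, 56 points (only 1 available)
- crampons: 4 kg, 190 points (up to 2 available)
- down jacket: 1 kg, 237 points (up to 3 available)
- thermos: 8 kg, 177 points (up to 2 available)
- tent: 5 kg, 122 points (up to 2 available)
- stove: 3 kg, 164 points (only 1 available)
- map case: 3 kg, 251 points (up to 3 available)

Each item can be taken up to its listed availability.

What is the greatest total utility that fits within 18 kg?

1791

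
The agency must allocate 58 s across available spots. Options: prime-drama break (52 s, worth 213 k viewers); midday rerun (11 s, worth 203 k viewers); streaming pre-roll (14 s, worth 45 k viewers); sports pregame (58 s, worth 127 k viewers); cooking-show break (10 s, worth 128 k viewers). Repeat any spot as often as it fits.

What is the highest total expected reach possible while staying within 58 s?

Best packing: 5×midday rerun — 55 s, 1015 total.
Nothing else within 58 s beats 1015.

1015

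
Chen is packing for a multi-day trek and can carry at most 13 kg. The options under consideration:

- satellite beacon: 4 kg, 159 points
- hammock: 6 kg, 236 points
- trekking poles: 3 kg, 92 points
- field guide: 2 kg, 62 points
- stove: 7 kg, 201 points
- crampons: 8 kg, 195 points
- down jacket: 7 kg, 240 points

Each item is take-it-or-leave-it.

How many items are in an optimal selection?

Optimal total is 487.
satellite beacon + hammock + trekking poles hits 487 at 13 kg.
All optima have 3 items.

3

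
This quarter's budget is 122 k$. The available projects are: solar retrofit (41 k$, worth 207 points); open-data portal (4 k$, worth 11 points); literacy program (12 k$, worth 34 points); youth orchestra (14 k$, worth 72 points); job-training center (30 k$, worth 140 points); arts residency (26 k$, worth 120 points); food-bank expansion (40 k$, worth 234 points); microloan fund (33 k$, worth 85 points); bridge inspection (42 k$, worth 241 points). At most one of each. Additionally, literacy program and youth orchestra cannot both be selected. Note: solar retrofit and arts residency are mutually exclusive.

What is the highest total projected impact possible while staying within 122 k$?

667

By projected impact per k$: food-bank expansion 5.85, bridge inspection 5.74, youth orchestra 5.14, solar retrofit 5.05 lead.
The ratio ordering already packs tightly: youth orchestra + arts residency + food-bank expansion + bridge inspection, 122 k$, 667.
Next best is literacy program + arts residency + food-bank expansion + bridge inspection at 629 (120 k$) — short by 38.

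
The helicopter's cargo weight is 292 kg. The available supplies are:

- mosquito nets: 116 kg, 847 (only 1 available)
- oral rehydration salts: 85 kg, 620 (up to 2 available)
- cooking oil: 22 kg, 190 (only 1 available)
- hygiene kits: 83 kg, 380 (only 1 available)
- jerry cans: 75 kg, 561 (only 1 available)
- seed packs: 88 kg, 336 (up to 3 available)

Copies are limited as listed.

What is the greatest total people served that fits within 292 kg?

2087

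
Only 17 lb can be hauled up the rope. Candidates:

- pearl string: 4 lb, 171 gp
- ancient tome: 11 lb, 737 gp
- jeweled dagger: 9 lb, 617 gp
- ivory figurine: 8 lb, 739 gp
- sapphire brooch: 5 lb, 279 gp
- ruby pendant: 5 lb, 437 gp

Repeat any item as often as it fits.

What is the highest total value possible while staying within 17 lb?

1478

The ratio ordering already packs tightly: 2×ivory figurine, 16 lb, 1478.
No other feasible combination exceeds 1478.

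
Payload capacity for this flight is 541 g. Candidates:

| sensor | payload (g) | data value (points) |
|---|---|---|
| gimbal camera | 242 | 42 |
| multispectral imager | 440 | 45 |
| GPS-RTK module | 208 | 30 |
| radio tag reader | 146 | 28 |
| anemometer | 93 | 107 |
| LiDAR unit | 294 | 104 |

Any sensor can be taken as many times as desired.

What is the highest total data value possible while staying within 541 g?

535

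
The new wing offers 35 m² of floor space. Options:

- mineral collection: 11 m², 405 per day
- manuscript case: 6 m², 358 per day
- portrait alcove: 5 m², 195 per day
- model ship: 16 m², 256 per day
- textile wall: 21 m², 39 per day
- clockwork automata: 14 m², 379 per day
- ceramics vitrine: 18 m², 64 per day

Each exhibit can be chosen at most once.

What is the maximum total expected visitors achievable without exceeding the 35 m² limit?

Greedy by ratio would take mineral collection + manuscript case + portrait alcove: 22 m² used, total 958.
Replace portrait alcove with clockwork automata: the trade gains 184 net, giving 1142 at 31 m².
The closest alternative, mineral collection + manuscript case + model ship, reaches only 1019.

1142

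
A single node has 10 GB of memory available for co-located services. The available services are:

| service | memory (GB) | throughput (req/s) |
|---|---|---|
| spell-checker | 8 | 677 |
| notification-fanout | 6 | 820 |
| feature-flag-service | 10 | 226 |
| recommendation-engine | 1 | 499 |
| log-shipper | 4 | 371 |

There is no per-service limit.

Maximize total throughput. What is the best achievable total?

Best packing: 10×recommendation-engine — 10 GB, 4990 total.

4990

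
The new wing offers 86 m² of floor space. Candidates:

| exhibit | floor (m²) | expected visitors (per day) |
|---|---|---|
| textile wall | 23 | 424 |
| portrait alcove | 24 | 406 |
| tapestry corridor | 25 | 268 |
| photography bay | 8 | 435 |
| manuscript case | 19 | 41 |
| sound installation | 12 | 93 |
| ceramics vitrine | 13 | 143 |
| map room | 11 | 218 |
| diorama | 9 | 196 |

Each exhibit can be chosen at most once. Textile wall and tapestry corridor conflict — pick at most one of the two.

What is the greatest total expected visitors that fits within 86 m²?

1679

Taking textile wall + portrait alcove + photography bay + map room + diorama: 75 m² used, 1679 in expected visitors.
Next best is textile wall + portrait alcove + photography bay + ceramics vitrine + map room at 1626 (79 m²) — short by 53.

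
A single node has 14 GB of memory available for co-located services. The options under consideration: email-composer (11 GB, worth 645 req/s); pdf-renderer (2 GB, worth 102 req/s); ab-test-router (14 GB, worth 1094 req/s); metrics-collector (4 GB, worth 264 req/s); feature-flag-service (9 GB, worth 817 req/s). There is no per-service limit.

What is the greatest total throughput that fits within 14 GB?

1094

By throughput per GB: feature-flag-service 90.78, ab-test-router 78.14, metrics-collector 66.00, email-composer 58.64 lead.
The ratio heuristic lands on metrics-collector + feature-flag-service (1081) but leaves 1 GB idle.
Dropping metrics-collector and feature-flag-service frees 13 GB; slotting in ab-test-router (14 GB) lifts the total to 1094 at 14 GB.
Nothing else within 14 GB beats 1094.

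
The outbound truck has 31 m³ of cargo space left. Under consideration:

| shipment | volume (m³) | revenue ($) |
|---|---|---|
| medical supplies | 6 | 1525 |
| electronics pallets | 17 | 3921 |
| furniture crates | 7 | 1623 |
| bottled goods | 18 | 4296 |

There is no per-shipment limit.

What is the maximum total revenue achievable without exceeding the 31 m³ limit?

7723

Greedy by ratio would take 5×medical supplies: 30 m³ used, total 7625.
Replace medical supplies with furniture crates: the trade gains 98 net, giving 7723 at 31 m³.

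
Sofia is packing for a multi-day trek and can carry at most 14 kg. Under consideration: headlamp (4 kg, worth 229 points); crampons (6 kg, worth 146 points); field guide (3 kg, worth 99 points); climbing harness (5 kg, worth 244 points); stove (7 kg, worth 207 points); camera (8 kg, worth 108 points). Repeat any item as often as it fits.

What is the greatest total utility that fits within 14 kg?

Greedy by ratio would take 3×headlamp: 12 kg used, total 687.
The 8 kg tied up in 2×headlamp is better spent on 2×climbing harness — total rises to 717 (14 kg).
That's the maximum — no swap from here does better than 717.

717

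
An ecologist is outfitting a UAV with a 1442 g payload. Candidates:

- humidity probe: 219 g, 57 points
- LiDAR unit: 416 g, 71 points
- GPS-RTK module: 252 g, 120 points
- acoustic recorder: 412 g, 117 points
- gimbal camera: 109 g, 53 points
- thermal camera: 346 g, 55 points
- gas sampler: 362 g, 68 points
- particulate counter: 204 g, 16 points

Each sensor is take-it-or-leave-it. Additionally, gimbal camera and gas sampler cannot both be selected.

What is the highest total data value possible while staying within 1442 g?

Best packing: humidity probe + LiDAR unit + GPS-RTK module + acoustic recorder + gimbal camera — 1408 g, 418 total.
Next best is humidity probe + GPS-RTK module + acoustic recorder + gimbal camera + thermal camera at 402 (1338 g) — short by 16.

418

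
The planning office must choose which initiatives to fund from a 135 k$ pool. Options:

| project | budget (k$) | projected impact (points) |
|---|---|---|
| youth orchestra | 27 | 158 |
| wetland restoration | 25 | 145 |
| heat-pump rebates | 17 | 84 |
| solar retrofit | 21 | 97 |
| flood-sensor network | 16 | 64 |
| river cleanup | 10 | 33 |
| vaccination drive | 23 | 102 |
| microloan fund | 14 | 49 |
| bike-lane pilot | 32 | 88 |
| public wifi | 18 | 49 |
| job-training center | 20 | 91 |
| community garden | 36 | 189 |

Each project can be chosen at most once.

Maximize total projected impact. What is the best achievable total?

700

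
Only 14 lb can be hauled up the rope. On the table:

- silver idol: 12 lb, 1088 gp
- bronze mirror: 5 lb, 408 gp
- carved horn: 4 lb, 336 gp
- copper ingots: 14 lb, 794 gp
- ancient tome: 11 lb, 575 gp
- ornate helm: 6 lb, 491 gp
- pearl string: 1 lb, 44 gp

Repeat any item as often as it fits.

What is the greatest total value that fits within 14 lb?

1176

Density check — silver idol 90.67, carved horn 84.00, ornate helm 81.83, bronze mirror 81.60 are the best per lb.
Silver idol + 2×pearl string uses 14 of the 14 lb and totals 1176.
Nothing else within 14 lb beats 1176.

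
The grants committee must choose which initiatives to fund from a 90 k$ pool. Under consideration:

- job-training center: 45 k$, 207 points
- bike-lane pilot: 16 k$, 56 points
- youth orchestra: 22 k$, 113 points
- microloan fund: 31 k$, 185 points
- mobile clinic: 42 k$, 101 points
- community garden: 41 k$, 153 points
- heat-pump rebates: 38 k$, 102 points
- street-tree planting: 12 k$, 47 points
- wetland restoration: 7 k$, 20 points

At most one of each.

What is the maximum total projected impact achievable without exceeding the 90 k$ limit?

By projected impact per k$: microloan fund 5.97, youth orchestra 5.14, job-training center 4.60 lead.
Taking the top-ratio projects first gives bike-lane pilot + youth orchestra + microloan fund + street-tree planting + wetland restoration for 421 (88 k$).
Replace bike-lane pilot and youth orchestra and wetland restoration with job-training center: the trade gains 18 net, giving 439 at 88 k$.

439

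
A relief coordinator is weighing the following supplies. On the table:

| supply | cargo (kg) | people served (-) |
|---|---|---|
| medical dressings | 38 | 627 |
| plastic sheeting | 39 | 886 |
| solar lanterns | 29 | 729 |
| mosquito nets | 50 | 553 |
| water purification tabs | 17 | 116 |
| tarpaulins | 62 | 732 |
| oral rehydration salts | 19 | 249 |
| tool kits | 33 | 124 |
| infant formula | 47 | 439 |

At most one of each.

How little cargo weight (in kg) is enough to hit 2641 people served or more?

153

Minimise kg subject to total people served ≥ 2641.
medical dressings + plastic sheeting + solar lanterns + infant formula reaches 2681 using 153 kg.
Any bundle with less than 153 kg falls short of 2641.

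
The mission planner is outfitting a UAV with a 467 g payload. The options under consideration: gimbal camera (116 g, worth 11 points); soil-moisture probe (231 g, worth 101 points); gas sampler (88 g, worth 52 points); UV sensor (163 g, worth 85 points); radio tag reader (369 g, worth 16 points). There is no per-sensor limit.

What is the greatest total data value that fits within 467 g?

260

By data value per g: gas sampler 0.59, UV sensor 0.52, soil-moisture probe 0.44, gimbal camera 0.09 lead.
Best packing: 5×gas sampler — 440 g, 260 total.
No other feasible combination exceeds 260.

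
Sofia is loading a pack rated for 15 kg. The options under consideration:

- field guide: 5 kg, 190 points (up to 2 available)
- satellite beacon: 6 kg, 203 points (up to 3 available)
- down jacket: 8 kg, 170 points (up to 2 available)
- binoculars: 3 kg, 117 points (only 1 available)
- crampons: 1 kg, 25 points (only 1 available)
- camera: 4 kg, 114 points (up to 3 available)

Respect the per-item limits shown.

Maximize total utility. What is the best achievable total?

Greedy by ratio would take 2×field guide + binoculars + crampons: 14 kg used, total 522.
Dropping field guide frees 5 kg; slotting in satellite beacon (6 kg) lifts the total to 535 at 15 kg.
Every other selection either busts 15 kg or exceeds an availability limit or fails to beat 535.

535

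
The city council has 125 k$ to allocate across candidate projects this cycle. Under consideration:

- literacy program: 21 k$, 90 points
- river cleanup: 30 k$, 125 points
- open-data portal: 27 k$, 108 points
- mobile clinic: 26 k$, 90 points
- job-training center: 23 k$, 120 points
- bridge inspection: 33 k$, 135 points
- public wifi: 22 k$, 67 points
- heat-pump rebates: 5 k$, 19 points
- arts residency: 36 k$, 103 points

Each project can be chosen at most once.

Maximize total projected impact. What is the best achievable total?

Ranking by ratio (projected impact/k$): job-training center 5.22, literacy program 4.29, river cleanup 4.17.
Taking the top-ratio projects first gives literacy program + river cleanup + job-training center + bridge inspection + heat-pump rebates for 489 (112 k$).
The 38 k$ tied up in bridge inspection and heat-pump rebates is better spent on open-data portal + public wifi — total rises to 510 (123 k$).
Next best is river cleanup + open-data portal + job-training center + bridge inspection + heat-pump rebates at 507 (118 k$) — short by 3.

510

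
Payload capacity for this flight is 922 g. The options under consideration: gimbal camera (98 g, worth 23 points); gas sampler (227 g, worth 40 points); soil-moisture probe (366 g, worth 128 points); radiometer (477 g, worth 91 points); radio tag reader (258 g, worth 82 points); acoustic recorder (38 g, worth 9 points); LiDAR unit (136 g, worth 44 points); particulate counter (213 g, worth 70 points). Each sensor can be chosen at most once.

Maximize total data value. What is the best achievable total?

The ratio heuristic lands on gimbal camera + soil-moisture probe + acoustic recorder + LiDAR unit + particulate counter (274) but leaves 71 g idle.
Dropping gimbal camera and LiDAR unit frees 234 g; slotting in radio tag reader (258 g) lifts the total to 289 at 875 g.

289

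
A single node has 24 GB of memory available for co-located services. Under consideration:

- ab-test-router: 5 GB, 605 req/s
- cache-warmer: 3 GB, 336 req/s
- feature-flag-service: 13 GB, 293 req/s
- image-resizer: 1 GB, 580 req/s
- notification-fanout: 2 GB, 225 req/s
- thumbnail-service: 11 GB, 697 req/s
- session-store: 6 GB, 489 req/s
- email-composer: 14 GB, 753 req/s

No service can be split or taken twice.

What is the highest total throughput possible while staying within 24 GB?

A density-first pass picks ab-test-router + cache-warmer + image-resizer + notification-fanout + session-store — 2235 at 17 GB.
Replace session-store with thumbnail-service: the trade gains 208 net, giving 2443 at 22 GB.
Nothing else within 24 GB beats 2443.

2443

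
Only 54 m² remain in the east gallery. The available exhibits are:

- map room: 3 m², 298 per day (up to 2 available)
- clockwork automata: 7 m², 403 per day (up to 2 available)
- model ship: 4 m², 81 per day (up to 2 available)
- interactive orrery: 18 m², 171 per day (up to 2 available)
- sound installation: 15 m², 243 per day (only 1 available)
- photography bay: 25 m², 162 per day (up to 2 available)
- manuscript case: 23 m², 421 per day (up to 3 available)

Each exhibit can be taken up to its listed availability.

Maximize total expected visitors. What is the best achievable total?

1985

Density check — map room 99.33, clockwork automata 57.57, model ship 20.25 are the best per m².
The ratio ordering already packs tightly: 2×map room + 2×clockwork automata + 2×model ship + manuscript case, 51 m², 1985.
That's the maximum — no swap from here does better than 1985.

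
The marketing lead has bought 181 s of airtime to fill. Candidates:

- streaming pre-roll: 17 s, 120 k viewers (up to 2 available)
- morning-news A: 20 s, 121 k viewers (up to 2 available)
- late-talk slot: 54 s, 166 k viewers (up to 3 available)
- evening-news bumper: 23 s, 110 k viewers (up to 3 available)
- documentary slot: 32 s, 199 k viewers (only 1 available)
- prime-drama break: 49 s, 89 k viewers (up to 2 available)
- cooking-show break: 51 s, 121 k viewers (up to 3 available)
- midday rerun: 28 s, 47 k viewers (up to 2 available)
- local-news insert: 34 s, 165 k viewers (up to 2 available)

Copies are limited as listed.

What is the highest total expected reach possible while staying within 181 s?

Best packing: 2×streaming pre-roll + 2×morning-news A + documentary slot + 2×local-news insert — 174 s, 1011 total.
Every other selection either busts 181 s or exceeds an availability limit or fails to beat 1011.

1011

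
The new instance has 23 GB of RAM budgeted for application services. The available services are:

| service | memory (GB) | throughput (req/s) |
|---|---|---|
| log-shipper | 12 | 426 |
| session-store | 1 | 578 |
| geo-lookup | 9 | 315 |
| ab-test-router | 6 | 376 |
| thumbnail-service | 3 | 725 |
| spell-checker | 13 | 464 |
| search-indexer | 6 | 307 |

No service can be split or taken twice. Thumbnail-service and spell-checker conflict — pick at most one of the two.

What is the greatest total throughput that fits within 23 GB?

A density-first pass picks session-store + ab-test-router + thumbnail-service + search-indexer — 1986 at 16 GB.
Dropping search-indexer frees 6 GB; slotting in log-shipper (12 GB) lifts the total to 2105 at 22 GB.

2105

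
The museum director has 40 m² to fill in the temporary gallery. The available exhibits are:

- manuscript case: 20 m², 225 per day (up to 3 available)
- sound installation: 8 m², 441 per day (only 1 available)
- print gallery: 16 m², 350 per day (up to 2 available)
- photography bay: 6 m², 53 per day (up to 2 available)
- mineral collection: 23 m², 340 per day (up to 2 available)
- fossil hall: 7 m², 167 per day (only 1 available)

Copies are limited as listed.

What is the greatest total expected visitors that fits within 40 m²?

1141

Ranking by ratio (expected visitors/m²): sound installation 55.12, fossil hall 23.86, print gallery 21.88.
Greedy by ratio would take sound installation + print gallery + photography bay + fossil hall: 37 m² used, total 1011.
The 13 m² tied up in photography bay and fossil hall is better spent on print gallery — total rises to 1141 (40 m²).
That's the maximum — no swap from here does better than 1141.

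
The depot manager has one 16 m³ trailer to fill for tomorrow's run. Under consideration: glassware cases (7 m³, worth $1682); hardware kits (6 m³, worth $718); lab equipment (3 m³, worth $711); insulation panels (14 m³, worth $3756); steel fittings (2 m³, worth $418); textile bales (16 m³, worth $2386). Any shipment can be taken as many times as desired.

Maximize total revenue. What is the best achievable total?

Ranking by ratio (revenue/m³): insulation panels 268.29, glassware cases 240.29, lab equipment 237.00.
Insulation panels + steel fittings uses 16 of the 16 m³ and totals 4174.
No other feasible combination exceeds 4174.

4174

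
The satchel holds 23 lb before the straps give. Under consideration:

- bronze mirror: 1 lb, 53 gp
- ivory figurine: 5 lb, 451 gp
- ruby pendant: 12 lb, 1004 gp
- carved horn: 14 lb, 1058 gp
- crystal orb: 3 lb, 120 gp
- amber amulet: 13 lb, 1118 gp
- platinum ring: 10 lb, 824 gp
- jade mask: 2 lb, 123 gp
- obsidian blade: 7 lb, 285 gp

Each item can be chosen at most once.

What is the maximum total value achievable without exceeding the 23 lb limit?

By value per lb: ivory figurine 90.20, amber amulet 86.00, ruby pendant 83.67, platinum ring 82.40 lead.
Filling by ratio: bronze mirror + ivory figurine + amber amulet + jade mask for 1745, with 2 lb left unused.
Replace bronze mirror and ivory figurine and jade mask with platinum ring: the trade gains 197 net, giving 1942 at 23 lb.
The closest alternative, bronze mirror + ruby pendant + platinum ring, reaches only 1881.

1942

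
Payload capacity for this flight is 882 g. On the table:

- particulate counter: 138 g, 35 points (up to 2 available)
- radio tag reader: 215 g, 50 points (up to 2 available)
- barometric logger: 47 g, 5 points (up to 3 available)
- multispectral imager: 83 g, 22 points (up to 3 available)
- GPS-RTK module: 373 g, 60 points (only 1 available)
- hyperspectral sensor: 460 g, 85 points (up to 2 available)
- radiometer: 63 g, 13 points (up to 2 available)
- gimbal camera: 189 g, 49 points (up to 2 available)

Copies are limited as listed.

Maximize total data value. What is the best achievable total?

218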